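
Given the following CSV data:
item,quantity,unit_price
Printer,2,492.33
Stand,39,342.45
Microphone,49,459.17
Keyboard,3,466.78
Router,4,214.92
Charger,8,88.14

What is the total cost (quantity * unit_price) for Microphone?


Row: Microphone
quantity = 49
unit_price = 459.17
total = 49 * 459.17 = 22499.33

ANSWER: 22499.33


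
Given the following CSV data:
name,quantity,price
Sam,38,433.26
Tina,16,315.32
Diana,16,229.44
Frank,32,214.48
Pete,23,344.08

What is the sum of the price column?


Values in 'price' column:
  Row 1: 433.26
  Row 2: 315.32
  Row 3: 229.44
  Row 4: 214.48
  Row 5: 344.08
Sum = 433.26 + 315.32 + 229.44 + 214.48 + 344.08 = 1536.58

ANSWER: 1536.58


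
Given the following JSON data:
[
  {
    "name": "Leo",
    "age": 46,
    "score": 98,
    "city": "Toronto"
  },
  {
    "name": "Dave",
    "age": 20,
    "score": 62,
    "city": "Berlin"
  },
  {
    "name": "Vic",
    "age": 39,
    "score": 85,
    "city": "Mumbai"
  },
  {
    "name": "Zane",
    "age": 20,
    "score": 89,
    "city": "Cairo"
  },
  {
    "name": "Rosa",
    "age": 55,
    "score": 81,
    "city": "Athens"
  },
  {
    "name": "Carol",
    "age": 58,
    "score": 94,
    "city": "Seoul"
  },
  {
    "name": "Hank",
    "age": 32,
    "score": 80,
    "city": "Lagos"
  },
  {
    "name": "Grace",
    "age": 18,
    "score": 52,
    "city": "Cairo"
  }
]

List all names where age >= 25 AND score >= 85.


Checking both conditions:
  Leo (age=46, score=98) -> YES
  Dave (age=20, score=62) -> no
  Vic (age=39, score=85) -> YES
  Zane (age=20, score=89) -> no
  Rosa (age=55, score=81) -> no
  Carol (age=58, score=94) -> YES
  Hank (age=32, score=80) -> no
  Grace (age=18, score=52) -> no


ANSWER: Leo, Vic, Carol


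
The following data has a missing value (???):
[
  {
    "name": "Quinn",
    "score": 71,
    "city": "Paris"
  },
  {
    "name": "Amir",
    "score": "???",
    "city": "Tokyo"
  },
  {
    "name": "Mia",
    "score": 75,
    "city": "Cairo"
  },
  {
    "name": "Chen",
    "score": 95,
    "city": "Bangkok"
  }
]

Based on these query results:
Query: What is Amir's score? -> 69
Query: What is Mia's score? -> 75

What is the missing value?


The missing value is Amir's score
From query: Amir's score = 69

ANSWER: 69


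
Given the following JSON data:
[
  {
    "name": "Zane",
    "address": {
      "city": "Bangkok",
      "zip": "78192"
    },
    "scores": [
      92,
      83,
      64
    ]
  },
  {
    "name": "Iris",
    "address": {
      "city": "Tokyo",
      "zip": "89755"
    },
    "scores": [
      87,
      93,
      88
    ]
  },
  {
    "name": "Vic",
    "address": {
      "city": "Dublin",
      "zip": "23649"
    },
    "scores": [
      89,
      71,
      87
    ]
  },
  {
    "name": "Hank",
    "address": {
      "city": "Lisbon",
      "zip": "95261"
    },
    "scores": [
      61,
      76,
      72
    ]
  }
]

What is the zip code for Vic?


Path: records[2].address.zip
Value: 23649

ANSWER: 23649


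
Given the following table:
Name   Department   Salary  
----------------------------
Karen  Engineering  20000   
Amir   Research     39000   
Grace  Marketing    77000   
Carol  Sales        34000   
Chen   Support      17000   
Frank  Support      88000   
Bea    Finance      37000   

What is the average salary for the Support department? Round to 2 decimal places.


Support department members:
  Chen: 17000
  Frank: 88000
Sum = 105000
Count = 2
Average = 105000 / 2 = 52500.00

ANSWER: 52500.00


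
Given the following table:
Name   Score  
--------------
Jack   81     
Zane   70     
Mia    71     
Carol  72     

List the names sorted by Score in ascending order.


Sorting by Score (ascending):
  Zane: 70
  Mia: 71
  Carol: 72
  Jack: 81


ANSWER: Zane, Mia, Carol, Jack


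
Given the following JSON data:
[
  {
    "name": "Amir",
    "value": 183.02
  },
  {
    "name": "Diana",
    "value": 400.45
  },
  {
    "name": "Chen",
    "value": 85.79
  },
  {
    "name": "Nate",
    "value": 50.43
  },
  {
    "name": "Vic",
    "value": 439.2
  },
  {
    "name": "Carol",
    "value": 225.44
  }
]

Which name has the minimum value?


Comparing values:
  Amir: 183.02
  Diana: 400.45
  Chen: 85.79
  Nate: 50.43
  Vic: 439.2
  Carol: 225.44
Minimum: Nate (50.43)

ANSWER: Nate


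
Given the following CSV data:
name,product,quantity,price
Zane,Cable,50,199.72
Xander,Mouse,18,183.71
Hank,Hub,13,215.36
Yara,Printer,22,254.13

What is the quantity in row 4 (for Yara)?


Row 4: Yara
Column 'quantity' = 22

ANSWER: 22


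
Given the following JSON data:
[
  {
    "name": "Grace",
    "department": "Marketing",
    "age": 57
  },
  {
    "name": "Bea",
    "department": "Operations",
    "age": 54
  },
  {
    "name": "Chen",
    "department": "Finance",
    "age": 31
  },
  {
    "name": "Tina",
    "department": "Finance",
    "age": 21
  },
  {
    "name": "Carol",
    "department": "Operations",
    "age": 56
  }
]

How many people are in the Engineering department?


Scanning records for department = Engineering
  No matches found
Count: 0

ANSWER: 0


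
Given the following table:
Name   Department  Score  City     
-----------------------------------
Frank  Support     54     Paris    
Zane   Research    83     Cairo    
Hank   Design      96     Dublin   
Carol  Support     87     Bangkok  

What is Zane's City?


Row 2: Zane
City = Cairo

ANSWER: Cairo


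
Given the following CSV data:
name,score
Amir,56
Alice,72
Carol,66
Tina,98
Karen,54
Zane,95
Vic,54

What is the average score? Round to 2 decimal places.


Scores: 56, 72, 66, 98, 54, 95, 54
Sum = 495
Count = 7
Average = 495 / 7 = 70.71

ANSWER: 70.71


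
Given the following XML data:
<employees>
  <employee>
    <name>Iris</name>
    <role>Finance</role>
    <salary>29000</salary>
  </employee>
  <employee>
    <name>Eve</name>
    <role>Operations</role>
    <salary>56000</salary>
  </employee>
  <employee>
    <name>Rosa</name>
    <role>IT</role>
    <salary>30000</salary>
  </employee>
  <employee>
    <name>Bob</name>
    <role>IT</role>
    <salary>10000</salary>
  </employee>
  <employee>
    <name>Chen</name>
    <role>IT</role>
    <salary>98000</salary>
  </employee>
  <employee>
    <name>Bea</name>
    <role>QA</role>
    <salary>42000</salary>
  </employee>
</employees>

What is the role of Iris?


Searching for <employee> with <name>Iris</name>
Found at position 1
<role>Finance</role>

ANSWER: Finance


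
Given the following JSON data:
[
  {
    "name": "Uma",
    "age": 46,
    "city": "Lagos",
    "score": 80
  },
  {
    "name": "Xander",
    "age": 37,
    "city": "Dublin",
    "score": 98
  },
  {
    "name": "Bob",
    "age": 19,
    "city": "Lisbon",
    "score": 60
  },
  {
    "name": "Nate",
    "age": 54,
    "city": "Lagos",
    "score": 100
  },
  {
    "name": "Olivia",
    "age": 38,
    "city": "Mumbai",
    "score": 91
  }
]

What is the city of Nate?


Looking up record where name = Nate
Record index: 3
Field 'city' = Lagos

ANSWER: Lagos


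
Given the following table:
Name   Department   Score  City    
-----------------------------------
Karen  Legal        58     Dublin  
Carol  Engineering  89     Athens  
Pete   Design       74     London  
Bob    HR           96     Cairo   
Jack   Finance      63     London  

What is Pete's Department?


Row 3: Pete
Department = Design

ANSWER: Design


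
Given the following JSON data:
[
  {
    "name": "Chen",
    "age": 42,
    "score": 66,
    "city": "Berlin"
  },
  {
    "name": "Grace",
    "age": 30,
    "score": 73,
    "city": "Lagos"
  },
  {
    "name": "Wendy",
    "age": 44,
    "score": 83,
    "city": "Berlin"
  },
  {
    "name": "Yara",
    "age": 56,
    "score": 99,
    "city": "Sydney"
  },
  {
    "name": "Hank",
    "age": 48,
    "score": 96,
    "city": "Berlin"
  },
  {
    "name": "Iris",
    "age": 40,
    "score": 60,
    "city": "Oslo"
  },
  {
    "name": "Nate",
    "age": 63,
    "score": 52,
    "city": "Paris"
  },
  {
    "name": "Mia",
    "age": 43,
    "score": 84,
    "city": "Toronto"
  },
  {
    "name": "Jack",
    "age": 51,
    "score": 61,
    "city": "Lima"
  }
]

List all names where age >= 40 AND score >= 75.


Checking both conditions:
  Chen (age=42, score=66) -> no
  Grace (age=30, score=73) -> no
  Wendy (age=44, score=83) -> YES
  Yara (age=56, score=99) -> YES
  Hank (age=48, score=96) -> YES
  Iris (age=40, score=60) -> no
  Nate (age=63, score=52) -> no
  Mia (age=43, score=84) -> YES
  Jack (age=51, score=61) -> no


ANSWER: Wendy, Yara, Hank, Mia


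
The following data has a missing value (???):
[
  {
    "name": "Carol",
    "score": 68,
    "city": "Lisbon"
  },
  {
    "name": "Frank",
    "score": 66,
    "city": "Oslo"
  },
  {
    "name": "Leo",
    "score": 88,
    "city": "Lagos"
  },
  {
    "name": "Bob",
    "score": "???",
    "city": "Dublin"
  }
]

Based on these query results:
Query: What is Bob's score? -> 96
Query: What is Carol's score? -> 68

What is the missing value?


The missing value is Bob's score
From query: Bob's score = 96

ANSWER: 96


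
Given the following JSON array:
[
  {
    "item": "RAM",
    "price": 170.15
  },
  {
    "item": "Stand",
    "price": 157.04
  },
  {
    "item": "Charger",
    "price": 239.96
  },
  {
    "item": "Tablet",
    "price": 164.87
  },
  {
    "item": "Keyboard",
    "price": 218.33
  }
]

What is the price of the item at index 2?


Array index 2 -> Charger
price = 239.96

ANSWER: 239.96


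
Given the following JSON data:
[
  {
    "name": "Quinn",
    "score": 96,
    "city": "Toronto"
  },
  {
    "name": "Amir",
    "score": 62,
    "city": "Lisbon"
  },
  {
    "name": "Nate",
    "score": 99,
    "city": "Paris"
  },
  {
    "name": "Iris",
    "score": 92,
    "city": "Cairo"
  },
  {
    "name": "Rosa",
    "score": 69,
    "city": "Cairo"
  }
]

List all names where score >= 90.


Filtering records where score >= 90:
  Quinn (score=96) -> YES
  Amir (score=62) -> no
  Nate (score=99) -> YES
  Iris (score=92) -> YES
  Rosa (score=69) -> no


ANSWER: Quinn, Nate, Iris


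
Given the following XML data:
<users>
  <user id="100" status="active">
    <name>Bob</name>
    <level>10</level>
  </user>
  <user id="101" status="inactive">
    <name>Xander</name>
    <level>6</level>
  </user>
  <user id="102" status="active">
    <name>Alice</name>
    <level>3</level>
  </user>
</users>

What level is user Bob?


Finding user: Bob
<level>10</level>

ANSWER: 10


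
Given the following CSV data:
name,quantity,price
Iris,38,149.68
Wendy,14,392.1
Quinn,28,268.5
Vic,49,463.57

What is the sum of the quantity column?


Values in 'quantity' column:
  Row 1: 38
  Row 2: 14
  Row 3: 28
  Row 4: 49
Sum = 38 + 14 + 28 + 49 = 129

ANSWER: 129


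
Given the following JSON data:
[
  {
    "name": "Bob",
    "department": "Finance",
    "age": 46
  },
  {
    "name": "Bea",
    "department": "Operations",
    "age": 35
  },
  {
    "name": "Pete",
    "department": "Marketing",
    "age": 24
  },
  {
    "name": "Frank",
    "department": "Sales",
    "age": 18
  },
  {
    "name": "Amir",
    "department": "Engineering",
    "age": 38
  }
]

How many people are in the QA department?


Scanning records for department = QA
  No matches found
Count: 0

ANSWER: 0


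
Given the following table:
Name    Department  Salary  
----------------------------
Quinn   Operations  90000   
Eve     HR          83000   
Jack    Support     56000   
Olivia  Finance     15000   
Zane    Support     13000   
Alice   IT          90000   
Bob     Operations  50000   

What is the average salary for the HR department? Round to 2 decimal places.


HR department members:
  Eve: 83000
Sum = 83000
Count = 1
Average = 83000 / 1 = 83000.00

ANSWER: 83000.00


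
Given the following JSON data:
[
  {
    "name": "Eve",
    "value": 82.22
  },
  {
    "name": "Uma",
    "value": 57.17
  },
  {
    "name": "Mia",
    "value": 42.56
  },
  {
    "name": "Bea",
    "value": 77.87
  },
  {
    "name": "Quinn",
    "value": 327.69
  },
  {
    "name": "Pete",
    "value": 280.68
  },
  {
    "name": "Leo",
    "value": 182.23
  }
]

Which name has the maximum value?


Comparing values:
  Eve: 82.22
  Uma: 57.17
  Mia: 42.56
  Bea: 77.87
  Quinn: 327.69
  Pete: 280.68
  Leo: 182.23
Maximum: Quinn (327.69)

ANSWER: Quinn


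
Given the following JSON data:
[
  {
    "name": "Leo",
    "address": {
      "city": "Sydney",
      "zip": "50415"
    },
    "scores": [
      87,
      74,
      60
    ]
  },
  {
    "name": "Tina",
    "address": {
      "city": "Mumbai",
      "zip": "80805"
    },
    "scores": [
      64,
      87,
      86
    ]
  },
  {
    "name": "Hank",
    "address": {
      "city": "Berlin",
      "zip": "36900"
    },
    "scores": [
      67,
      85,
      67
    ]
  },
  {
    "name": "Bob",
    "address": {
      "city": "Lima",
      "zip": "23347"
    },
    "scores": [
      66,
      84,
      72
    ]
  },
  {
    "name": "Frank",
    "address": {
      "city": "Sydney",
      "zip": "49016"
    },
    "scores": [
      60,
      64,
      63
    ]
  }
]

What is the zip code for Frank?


Path: records[4].address.zip
Value: 49016

ANSWER: 49016


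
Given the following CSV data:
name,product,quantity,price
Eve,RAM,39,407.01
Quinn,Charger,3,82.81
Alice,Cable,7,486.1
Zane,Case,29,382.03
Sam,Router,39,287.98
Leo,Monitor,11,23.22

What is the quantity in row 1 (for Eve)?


Row 1: Eve
Column 'quantity' = 39

ANSWER: 39


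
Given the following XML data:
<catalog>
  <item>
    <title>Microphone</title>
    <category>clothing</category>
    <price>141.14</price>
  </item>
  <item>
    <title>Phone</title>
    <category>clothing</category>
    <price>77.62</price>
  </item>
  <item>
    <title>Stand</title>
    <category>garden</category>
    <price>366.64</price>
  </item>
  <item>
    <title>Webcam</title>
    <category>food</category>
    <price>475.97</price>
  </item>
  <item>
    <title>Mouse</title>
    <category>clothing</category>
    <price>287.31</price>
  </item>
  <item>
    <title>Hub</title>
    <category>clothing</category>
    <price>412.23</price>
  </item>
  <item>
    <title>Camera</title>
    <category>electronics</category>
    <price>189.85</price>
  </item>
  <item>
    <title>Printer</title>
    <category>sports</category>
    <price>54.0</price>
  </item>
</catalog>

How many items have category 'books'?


Scanning <item> elements for <category>books</category>:
Count: 0

ANSWER: 0


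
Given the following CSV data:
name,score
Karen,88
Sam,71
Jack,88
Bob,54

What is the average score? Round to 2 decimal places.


Scores: 88, 71, 88, 54
Sum = 301
Count = 4
Average = 301 / 4 = 75.25

ANSWER: 75.25


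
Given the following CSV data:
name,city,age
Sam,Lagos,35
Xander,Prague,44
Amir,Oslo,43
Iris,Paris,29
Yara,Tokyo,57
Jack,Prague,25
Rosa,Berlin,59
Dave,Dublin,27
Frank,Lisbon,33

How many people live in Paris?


Scanning city column for 'Paris':
  Row 4: Iris -> MATCH
Total matches: 1

ANSWER: 1


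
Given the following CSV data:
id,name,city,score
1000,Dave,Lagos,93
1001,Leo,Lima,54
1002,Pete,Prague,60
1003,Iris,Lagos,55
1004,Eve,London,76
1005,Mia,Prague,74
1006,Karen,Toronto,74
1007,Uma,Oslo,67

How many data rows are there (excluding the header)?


Counting rows (excluding header):
Header: id,name,city,score
Data rows: 8

ANSWER: 8


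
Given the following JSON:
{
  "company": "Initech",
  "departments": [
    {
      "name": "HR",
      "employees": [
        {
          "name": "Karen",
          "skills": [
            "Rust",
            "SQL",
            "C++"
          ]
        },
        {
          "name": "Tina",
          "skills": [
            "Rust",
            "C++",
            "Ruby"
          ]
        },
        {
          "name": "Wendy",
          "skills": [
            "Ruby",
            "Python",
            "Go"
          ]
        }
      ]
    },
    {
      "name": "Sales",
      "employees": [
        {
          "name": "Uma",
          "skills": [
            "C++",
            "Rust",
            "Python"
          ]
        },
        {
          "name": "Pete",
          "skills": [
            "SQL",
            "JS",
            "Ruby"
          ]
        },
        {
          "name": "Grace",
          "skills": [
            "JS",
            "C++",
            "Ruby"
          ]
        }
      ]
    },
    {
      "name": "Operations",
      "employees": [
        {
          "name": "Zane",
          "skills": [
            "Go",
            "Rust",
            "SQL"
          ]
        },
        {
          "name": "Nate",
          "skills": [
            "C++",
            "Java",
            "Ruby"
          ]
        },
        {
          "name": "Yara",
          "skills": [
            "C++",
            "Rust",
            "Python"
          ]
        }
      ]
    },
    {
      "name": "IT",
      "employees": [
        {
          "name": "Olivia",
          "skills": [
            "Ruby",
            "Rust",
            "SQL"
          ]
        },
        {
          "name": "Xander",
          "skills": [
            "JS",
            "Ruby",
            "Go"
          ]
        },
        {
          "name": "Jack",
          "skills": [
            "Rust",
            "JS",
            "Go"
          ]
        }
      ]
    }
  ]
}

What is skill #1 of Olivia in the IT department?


Path: departments[3].employees[0].skills[0]
Value: Ruby

ANSWER: Ruby


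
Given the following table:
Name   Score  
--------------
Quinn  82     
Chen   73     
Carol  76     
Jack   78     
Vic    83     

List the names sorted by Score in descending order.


Sorting by Score (descending):
  Vic: 83
  Quinn: 82
  Jack: 78
  Carol: 76
  Chen: 73


ANSWER: Vic, Quinn, Jack, Carol, Chen


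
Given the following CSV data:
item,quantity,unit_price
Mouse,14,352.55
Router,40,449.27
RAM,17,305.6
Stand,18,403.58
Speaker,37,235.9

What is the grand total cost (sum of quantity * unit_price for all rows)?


Computing row totals:
  Mouse: 14 * 352.55 = 4935.7
  Router: 40 * 449.27 = 17970.8
  RAM: 17 * 305.6 = 5195.2
  Stand: 18 * 403.58 = 7264.44
  Speaker: 37 * 235.9 = 8728.3
Grand total = 4935.7 + 17970.8 + 5195.2 + 7264.44 + 8728.3 = 44094.44

ANSWER: 44094.44


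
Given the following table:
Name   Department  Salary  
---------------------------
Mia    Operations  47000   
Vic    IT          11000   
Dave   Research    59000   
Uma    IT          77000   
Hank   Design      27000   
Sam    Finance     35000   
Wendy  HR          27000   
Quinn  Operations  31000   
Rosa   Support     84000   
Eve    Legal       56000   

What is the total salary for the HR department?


HR department members:
  Wendy: 27000
Total = 27000 = 27000

ANSWER: 27000


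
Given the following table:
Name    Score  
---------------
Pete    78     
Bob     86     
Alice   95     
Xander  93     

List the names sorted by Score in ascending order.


Sorting by Score (ascending):
  Pete: 78
  Bob: 86
  Xander: 93
  Alice: 95


ANSWER: Pete, Bob, Xander, Alice


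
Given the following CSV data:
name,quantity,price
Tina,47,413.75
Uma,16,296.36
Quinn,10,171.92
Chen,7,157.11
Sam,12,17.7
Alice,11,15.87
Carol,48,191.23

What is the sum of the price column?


Values in 'price' column:
  Row 1: 413.75
  Row 2: 296.36
  Row 3: 171.92
  Row 4: 157.11
  Row 5: 17.7
  Row 6: 15.87
  Row 7: 191.23
Sum = 413.75 + 296.36 + 171.92 + 157.11 + 17.7 + 15.87 + 191.23 = 1263.94

ANSWER: 1263.94


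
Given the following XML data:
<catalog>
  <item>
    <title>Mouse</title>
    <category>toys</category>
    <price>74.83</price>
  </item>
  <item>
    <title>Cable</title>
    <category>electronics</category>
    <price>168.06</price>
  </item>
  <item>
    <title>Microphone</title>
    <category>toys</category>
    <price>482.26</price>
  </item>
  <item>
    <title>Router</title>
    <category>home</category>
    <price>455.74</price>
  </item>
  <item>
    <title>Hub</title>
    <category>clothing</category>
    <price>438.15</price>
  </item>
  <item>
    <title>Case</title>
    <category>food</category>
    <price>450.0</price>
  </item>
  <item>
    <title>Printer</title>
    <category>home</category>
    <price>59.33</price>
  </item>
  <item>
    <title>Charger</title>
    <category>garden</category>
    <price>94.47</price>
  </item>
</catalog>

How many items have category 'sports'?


Scanning <item> elements for <category>sports</category>:
Count: 0

ANSWER: 0


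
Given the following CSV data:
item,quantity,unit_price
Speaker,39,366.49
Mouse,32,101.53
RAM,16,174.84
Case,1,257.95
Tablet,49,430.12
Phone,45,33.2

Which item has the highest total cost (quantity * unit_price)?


Computing row totals:
  Speaker: 14293.11
  Mouse: 3248.96
  RAM: 2797.44
  Case: 257.95
  Tablet: 21075.88
  Phone: 1494.0
Maximum: Tablet (21075.88)

ANSWER: Tablet


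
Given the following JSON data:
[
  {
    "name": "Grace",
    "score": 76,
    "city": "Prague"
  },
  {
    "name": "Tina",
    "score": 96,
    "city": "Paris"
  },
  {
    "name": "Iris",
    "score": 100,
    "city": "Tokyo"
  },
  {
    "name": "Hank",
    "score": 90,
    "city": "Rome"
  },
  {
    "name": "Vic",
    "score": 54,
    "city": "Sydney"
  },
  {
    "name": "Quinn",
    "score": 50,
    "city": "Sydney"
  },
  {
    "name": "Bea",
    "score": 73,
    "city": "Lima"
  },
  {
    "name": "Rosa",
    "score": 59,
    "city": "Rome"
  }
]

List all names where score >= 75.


Filtering records where score >= 75:
  Grace (score=76) -> YES
  Tina (score=96) -> YES
  Iris (score=100) -> YES
  Hank (score=90) -> YES
  Vic (score=54) -> no
  Quinn (score=50) -> no
  Bea (score=73) -> no
  Rosa (score=59) -> no


ANSWER: Grace, Tina, Iris, Hank


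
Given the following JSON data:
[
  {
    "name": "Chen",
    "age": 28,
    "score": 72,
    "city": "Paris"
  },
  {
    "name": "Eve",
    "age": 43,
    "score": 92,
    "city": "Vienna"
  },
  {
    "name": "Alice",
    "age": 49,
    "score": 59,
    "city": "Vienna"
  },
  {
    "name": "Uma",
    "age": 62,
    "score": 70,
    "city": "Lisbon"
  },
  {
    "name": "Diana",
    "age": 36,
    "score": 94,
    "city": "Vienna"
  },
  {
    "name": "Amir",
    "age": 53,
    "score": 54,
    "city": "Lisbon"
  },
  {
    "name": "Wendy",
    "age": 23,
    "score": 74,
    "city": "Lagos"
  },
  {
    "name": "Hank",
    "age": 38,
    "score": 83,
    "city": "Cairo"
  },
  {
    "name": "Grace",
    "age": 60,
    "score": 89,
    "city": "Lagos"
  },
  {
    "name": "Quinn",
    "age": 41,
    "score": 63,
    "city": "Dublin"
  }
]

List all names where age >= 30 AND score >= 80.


Checking both conditions:
  Chen (age=28, score=72) -> no
  Eve (age=43, score=92) -> YES
  Alice (age=49, score=59) -> no
  Uma (age=62, score=70) -> no
  Diana (age=36, score=94) -> YES
  Amir (age=53, score=54) -> no
  Wendy (age=23, score=74) -> no
  Hank (age=38, score=83) -> YES
  Grace (age=60, score=89) -> YES
  Quinn (age=41, score=63) -> no


ANSWER: Eve, Diana, Hank, Grace


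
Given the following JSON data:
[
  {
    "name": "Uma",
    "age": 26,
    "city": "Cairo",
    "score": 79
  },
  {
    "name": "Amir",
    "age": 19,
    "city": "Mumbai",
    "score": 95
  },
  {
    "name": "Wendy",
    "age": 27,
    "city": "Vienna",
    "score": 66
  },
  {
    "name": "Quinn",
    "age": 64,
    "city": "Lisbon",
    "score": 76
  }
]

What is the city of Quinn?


Looking up record where name = Quinn
Record index: 3
Field 'city' = Lisbon

ANSWER: Lisbon


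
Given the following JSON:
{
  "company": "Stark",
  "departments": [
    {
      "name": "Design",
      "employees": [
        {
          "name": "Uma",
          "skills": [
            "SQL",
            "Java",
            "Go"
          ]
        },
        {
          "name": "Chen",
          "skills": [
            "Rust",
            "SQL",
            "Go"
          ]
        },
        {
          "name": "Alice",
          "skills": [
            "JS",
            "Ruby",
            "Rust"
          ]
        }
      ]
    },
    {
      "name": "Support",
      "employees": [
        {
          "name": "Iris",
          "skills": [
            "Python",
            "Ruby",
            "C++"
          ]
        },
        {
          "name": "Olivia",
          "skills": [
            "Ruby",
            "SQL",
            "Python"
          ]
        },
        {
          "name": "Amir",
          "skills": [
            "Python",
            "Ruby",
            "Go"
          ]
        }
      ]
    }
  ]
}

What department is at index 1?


Path: departments[1].name
Value: Support

ANSWER: Support


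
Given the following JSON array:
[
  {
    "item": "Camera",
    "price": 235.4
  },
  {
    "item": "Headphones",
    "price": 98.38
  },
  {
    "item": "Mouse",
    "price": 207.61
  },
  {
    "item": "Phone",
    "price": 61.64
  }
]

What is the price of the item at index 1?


Array index 1 -> Headphones
price = 98.38

ANSWER: 98.38


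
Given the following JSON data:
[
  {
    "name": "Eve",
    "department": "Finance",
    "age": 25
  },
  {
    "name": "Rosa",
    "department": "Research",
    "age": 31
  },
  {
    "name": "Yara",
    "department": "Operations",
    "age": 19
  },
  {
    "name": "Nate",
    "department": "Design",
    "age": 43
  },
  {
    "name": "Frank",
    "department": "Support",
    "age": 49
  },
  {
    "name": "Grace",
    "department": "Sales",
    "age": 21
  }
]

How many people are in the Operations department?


Scanning records for department = Operations
  Record 2: Yara
Count: 1

ANSWER: 1


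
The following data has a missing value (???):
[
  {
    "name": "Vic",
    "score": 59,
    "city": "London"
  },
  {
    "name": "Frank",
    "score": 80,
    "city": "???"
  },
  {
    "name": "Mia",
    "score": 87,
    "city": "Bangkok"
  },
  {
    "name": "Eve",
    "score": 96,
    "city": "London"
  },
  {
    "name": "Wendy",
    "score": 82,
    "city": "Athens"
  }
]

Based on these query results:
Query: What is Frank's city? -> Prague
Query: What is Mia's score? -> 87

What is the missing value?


The missing value is Frank's city
From query: Frank's city = Prague

ANSWER: Prague


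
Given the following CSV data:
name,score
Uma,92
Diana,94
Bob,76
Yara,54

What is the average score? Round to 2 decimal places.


Scores: 92, 94, 76, 54
Sum = 316
Count = 4
Average = 316 / 4 = 79.00

ANSWER: 79.00


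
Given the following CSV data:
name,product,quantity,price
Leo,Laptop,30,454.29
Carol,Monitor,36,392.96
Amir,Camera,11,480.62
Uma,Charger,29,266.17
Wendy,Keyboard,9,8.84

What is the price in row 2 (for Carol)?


Row 2: Carol
Column 'price' = 392.96

ANSWER: 392.96


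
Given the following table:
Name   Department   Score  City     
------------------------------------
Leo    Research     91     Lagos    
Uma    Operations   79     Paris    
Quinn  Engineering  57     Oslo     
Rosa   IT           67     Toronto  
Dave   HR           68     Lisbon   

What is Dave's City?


Row 5: Dave
City = Lisbon

ANSWER: Lisbon


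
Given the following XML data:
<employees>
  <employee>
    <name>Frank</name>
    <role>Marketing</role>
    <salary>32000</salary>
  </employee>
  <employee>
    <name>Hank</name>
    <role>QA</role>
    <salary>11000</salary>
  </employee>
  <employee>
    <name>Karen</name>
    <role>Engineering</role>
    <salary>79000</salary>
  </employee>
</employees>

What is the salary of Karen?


Searching for <employee> with <name>Karen</name>
Found at position 3
<salary>79000</salary>

ANSWER: 79000


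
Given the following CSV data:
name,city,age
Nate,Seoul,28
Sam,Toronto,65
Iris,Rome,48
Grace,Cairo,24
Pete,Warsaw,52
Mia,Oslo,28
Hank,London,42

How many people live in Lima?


Scanning city column for 'Lima':
Total matches: 0

ANSWER: 0


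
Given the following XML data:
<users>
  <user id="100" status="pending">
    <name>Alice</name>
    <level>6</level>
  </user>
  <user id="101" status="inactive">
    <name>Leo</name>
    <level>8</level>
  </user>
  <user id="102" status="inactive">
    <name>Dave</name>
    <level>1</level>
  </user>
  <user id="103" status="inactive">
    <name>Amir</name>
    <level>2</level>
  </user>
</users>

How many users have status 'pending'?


Counting users with status='pending':
  Alice (id=100) -> MATCH
Count: 1

ANSWER: 1


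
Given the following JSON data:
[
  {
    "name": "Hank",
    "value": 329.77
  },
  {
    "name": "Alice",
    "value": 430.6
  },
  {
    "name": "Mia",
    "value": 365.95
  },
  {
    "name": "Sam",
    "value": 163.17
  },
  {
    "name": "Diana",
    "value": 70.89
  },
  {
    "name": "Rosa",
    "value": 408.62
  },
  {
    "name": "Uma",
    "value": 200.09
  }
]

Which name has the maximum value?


Comparing values:
  Hank: 329.77
  Alice: 430.6
  Mia: 365.95
  Sam: 163.17
  Diana: 70.89
  Rosa: 408.62
  Uma: 200.09
Maximum: Alice (430.6)

ANSWER: Alice


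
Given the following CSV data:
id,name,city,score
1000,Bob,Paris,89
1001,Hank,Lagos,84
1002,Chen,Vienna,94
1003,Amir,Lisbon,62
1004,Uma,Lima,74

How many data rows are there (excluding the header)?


Counting rows (excluding header):
Header: id,name,city,score
Data rows: 5

ANSWER: 5


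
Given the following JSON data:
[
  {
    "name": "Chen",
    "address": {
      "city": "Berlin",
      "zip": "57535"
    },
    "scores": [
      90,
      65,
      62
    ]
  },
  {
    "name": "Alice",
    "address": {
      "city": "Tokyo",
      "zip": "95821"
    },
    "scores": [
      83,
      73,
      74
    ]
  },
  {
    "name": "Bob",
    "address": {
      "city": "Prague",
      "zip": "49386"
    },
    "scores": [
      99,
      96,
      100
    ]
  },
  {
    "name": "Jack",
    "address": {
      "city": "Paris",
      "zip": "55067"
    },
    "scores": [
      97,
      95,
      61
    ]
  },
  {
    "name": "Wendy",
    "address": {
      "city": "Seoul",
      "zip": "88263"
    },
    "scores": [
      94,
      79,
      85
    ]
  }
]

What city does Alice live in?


Path: records[1].address.city
Value: Tokyo

ANSWER: Tokyo


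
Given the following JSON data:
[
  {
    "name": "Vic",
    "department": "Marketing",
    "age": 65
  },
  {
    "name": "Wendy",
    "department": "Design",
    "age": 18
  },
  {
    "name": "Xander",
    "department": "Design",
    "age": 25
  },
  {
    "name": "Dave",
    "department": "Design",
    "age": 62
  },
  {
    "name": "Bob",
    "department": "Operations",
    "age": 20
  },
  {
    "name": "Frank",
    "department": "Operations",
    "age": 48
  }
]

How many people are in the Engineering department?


Scanning records for department = Engineering
  No matches found
Count: 0

ANSWER: 0


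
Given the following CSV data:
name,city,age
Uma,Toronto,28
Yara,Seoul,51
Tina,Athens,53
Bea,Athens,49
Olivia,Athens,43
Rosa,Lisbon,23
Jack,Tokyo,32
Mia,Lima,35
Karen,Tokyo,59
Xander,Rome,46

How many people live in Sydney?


Scanning city column for 'Sydney':
Total matches: 0

ANSWER: 0


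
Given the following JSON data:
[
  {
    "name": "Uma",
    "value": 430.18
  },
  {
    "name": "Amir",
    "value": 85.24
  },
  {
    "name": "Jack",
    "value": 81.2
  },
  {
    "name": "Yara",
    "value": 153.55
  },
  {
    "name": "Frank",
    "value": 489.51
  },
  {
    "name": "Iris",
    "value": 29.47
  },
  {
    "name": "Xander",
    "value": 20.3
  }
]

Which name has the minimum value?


Comparing values:
  Uma: 430.18
  Amir: 85.24
  Jack: 81.2
  Yara: 153.55
  Frank: 489.51
  Iris: 29.47
  Xander: 20.3
Minimum: Xander (20.3)

ANSWER: Xander


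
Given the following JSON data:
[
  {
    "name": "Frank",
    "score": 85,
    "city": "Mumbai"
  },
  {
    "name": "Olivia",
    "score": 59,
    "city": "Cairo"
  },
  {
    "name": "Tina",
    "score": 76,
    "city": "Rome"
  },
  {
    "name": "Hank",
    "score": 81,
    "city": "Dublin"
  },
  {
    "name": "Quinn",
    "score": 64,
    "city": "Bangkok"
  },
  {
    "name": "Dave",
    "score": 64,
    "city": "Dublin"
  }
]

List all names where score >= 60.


Filtering records where score >= 60:
  Frank (score=85) -> YES
  Olivia (score=59) -> no
  Tina (score=76) -> YES
  Hank (score=81) -> YES
  Quinn (score=64) -> YES
  Dave (score=64) -> YES


ANSWER: Frank, Tina, Hank, Quinn, Dave


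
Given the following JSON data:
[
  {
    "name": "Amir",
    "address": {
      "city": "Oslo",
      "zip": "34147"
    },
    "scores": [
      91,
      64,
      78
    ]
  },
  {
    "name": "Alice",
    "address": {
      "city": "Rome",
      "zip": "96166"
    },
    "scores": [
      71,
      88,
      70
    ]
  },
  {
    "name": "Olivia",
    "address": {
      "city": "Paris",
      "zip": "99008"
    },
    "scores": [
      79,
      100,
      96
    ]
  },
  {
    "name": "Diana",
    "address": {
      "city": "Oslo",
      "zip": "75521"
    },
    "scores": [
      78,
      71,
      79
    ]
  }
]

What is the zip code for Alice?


Path: records[1].address.zip
Value: 96166

ANSWER: 96166


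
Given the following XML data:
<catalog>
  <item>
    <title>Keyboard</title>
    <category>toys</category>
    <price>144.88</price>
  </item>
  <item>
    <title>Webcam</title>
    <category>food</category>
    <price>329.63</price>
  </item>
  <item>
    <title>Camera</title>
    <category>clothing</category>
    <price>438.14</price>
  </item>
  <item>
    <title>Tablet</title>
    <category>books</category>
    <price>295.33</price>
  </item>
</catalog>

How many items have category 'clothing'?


Scanning <item> elements for <category>clothing</category>:
  Item 3: Camera -> MATCH
Count: 1

ANSWER: 1


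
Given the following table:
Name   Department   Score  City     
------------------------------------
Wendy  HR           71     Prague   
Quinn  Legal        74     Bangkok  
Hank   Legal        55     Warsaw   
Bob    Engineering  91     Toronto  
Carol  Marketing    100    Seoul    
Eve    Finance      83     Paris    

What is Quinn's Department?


Row 2: Quinn
Department = Legal

ANSWER: Legal


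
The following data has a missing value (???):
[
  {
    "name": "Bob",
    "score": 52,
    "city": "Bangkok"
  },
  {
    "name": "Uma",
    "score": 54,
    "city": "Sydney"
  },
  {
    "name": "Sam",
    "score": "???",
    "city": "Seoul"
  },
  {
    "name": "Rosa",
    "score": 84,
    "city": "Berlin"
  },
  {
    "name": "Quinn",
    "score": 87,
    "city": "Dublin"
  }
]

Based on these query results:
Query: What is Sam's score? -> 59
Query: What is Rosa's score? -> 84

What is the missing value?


The missing value is Sam's score
From query: Sam's score = 59

ANSWER: 59


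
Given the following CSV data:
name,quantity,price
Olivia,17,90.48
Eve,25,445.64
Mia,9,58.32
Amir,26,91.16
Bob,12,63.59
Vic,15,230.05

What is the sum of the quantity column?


Values in 'quantity' column:
  Row 1: 17
  Row 2: 25
  Row 3: 9
  Row 4: 26
  Row 5: 12
  Row 6: 15
Sum = 17 + 25 + 9 + 26 + 12 + 15 = 104

ANSWER: 104


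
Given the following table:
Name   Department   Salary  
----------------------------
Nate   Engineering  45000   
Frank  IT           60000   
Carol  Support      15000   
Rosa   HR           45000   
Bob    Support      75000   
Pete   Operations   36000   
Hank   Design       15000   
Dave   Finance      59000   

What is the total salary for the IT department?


IT department members:
  Frank: 60000
Total = 60000 = 60000

ANSWER: 60000


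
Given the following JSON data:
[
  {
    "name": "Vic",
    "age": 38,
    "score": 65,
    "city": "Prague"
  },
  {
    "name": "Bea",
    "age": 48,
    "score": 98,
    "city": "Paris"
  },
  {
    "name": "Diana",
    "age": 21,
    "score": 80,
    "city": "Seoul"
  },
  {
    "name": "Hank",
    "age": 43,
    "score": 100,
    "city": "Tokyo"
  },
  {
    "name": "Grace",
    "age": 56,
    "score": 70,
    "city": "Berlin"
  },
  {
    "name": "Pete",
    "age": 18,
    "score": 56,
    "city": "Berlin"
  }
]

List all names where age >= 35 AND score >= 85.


Checking both conditions:
  Vic (age=38, score=65) -> no
  Bea (age=48, score=98) -> YES
  Diana (age=21, score=80) -> no
  Hank (age=43, score=100) -> YES
  Grace (age=56, score=70) -> no
  Pete (age=18, score=56) -> no


ANSWER: Bea, Hank


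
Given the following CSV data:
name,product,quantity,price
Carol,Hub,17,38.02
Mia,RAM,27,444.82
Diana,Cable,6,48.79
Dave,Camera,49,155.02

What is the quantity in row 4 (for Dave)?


Row 4: Dave
Column 'quantity' = 49

ANSWER: 49


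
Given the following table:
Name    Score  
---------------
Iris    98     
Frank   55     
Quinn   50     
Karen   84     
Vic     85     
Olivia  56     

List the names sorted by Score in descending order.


Sorting by Score (descending):
  Iris: 98
  Vic: 85
  Karen: 84
  Olivia: 56
  Frank: 55
  Quinn: 50


ANSWER: Iris, Vic, Karen, Olivia, Frank, Quinn


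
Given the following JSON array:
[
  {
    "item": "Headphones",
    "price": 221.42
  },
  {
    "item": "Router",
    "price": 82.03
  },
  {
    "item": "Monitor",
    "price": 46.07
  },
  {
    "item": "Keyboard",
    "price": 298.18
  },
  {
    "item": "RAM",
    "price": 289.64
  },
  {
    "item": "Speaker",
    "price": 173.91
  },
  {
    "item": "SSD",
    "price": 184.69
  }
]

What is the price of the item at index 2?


Array index 2 -> Monitor
price = 46.07

ANSWER: 46.07


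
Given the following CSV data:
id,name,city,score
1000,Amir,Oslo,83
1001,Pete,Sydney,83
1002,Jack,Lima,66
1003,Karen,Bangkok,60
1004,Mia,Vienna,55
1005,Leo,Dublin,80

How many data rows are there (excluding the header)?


Counting rows (excluding header):
Header: id,name,city,score
Data rows: 6

ANSWER: 6


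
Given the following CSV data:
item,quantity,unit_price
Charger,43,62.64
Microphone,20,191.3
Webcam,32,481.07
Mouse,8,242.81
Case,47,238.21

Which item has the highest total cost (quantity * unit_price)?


Computing row totals:
  Charger: 2693.52
  Microphone: 3826.0
  Webcam: 15394.24
  Mouse: 1942.48
  Case: 11195.87
Maximum: Webcam (15394.24)

ANSWER: Webcam


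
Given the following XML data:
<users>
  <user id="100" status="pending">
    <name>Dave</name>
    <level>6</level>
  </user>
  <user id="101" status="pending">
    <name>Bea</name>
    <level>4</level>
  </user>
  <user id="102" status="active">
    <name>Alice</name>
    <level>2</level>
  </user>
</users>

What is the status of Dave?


Finding user with name = Dave
user id="100" status="pending"

ANSWER: pending


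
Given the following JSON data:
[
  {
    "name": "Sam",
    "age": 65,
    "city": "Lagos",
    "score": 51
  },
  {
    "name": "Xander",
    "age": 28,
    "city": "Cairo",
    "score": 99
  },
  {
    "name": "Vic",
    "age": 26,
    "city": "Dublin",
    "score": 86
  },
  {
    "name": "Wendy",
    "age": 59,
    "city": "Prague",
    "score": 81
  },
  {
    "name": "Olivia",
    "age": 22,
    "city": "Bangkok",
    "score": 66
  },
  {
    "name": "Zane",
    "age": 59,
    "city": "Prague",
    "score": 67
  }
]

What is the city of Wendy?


Looking up record where name = Wendy
Record index: 3
Field 'city' = Prague

ANSWER: Prague


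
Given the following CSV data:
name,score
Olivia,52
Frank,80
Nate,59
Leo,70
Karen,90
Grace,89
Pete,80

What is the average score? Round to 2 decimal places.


Scores: 52, 80, 59, 70, 90, 89, 80
Sum = 520
Count = 7
Average = 520 / 7 = 74.29

ANSWER: 74.29


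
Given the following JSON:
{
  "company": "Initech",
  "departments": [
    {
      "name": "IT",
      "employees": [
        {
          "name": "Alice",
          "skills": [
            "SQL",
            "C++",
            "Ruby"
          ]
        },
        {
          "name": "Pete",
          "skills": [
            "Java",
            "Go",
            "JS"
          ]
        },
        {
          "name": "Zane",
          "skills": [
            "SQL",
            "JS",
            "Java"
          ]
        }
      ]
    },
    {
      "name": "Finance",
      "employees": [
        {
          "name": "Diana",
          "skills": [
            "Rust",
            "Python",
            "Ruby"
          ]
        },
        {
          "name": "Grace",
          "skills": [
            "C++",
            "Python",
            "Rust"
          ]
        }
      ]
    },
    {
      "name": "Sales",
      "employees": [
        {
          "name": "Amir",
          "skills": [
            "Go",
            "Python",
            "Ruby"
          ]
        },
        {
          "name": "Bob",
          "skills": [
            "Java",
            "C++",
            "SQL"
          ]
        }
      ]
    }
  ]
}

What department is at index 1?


Path: departments[1].name
Value: Finance

ANSWER: Finance
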